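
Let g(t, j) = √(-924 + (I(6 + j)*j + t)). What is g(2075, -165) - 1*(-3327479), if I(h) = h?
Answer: 3327479 + √27386 ≈ 3.3276e+6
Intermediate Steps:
g(t, j) = √(-924 + t + j*(6 + j)) (g(t, j) = √(-924 + ((6 + j)*j + t)) = √(-924 + (j*(6 + j) + t)) = √(-924 + (t + j*(6 + j))) = √(-924 + t + j*(6 + j)))
g(2075, -165) - 1*(-3327479) = √(-924 + 2075 - 165*(6 - 165)) - 1*(-3327479) = √(-924 + 2075 - 165*(-159)) + 3327479 = √(-924 + 2075 + 26235) + 3327479 = √27386 + 3327479 = 3327479 + √27386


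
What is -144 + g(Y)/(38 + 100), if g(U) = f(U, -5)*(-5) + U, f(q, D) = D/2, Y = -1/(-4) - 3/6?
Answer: -79439/552 ≈ -143.91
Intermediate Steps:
Y = -¼ (Y = -1*(-¼) - 3*⅙ = ¼ - ½ = -¼ ≈ -0.25000)
f(q, D) = D/2 (f(q, D) = D*(½) = D/2)
g(U) = 25/2 + U (g(U) = ((½)*(-5))*(-5) + U = -5/2*(-5) + U = 25/2 + U)
-144 + g(Y)/(38 + 100) = -144 + (25/2 - ¼)/(38 + 100) = -144 + (49/4)/138 = -144 + (49/4)*(1/138) = -144 + 49/552 = -79439/552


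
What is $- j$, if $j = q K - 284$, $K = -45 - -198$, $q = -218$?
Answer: $33638$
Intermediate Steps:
$K = 153$ ($K = -45 + 198 = 153$)
$j = -33638$ ($j = \left(-218\right) 153 - 284 = -33354 - 284 = -33638$)
$- j = \left(-1\right) \left(-33638\right) = 33638$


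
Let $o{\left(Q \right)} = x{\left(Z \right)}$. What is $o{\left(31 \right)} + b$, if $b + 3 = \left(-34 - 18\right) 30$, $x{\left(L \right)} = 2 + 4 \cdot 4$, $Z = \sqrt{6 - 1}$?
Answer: $-1545$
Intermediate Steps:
$Z = \sqrt{5} \approx 2.2361$
$x{\left(L \right)} = 18$ ($x{\left(L \right)} = 2 + 16 = 18$)
$o{\left(Q \right)} = 18$
$b = -1563$ ($b = -3 + \left(-34 - 18\right) 30 = -3 - 1560 = -1563$)
$o{\left(31 \right)} + b = 18 - 1563 = -1545$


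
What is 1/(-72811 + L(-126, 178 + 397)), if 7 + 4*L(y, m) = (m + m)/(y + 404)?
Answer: -278/20241657 ≈ -1.3734e-5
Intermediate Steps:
L(y, m) = -7/4 + m/(2*(404 + y)) (L(y, m) = -7/4 + ((m + m)/(y + 404))/4 = -7/4 + ((2*m)/(404 + y))/4 = -7/4 + (2*m/(404 + y))/4 = -7/4 + m/(2*(404 + y)))
1/(-72811 + L(-126, 178 + 397)) = 1/(-72811 + (-2828 - 7*(-126) + 2*(178 + 397))/(4*(404 - 126))) = 1/(-72811 + (¼)*(-2828 + 882 + 2*575)/278) = 1/(-72811 + (¼)*(1/278)*(-2828 + 882 + 1150)) = 1/(-72811 + (¼)*(1/278)*(-796)) = 1/(-72811 - 199/278) = 1/(-20241657/278) = -278/20241657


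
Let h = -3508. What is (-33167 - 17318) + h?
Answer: -53993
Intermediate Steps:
(-33167 - 17318) + h = (-33167 - 17318) - 3508 = -50485 - 3508 = -53993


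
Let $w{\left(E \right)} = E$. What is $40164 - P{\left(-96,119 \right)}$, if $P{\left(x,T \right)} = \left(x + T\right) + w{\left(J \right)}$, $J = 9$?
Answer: $40132$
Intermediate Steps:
$P{\left(x,T \right)} = 9 + T + x$ ($P{\left(x,T \right)} = \left(x + T\right) + 9 = \left(T + x\right) + 9 = 9 + T + x$)
$40164 - P{\left(-96,119 \right)} = 40164 - \left(9 + 119 - 96\right) = 40164 - 32 = 40132$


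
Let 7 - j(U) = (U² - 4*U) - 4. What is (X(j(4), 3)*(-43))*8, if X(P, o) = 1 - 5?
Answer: 1376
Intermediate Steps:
j(U) = 11 - U² + 4*U (j(U) = 7 - ((U² - 4*U) - 4) = 7 - (-4 + U² - 4*U) = 7 + (4 - U² + 4*U) = 11 - U² + 4*U)
X(P, o) = -4
(X(j(4), 3)*(-43))*8 = -4*(-43)*8 = 172*8 = 1376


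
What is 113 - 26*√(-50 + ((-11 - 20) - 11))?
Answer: 113 - 52*I*√23 ≈ 113.0 - 249.38*I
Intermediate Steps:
113 - 26*√(-50 + ((-11 - 20) - 11)) = 113 - 26*√(-50 + (-31 - 11)) = 113 - 26*√(-50 - 42) = 113 - 52*I*√23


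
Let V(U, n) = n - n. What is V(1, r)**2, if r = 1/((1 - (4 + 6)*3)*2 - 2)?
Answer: 0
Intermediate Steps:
r = -1/60 (r = 1/((1 - 10*3)*2 - 2) = 1/((1 - 1*30)*2 - 2) = 1/((1 - 30)*2 - 2) = 1/(-29*2 - 2) = 1/(-58 - 2) = 1/(-60) = -1/60 ≈ -0.016667)
V(U, n) = 0
V(1, r)**2 = 0**2 = 0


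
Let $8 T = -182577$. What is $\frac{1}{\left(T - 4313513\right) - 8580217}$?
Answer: $- \frac{8}{103332417} \approx -7.742 \cdot 10^{-8}$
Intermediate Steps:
$T = - \frac{182577}{8}$ ($T = \frac{1}{8} \left(-182577\right) = - \frac{182577}{8} \approx -22822.0$)
$\frac{1}{\left(T - 4313513\right) - 8580217} = \frac{1}{\left(- \frac{182577}{8} - 4313513\right) - 8580217} = \frac{1}{- \frac{34690681}{8} - 8580217} = \frac{1}{- \frac{103332417}{8}} = - \frac{8}{103332417}$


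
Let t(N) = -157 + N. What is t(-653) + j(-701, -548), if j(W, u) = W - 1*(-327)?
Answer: -1184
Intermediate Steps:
j(W, u) = 327 + W (j(W, u) = W + 327 = 327 + W)
t(-653) + j(-701, -548) = (-157 - 653) + (327 - 701) = -810 - 374 = -1184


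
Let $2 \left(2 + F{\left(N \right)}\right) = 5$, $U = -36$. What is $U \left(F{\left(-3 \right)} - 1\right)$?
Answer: $18$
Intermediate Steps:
$F{\left(N \right)} = \frac{1}{2}$ ($F{\left(N \right)} = -2 + \frac{1}{2} \cdot 5 = -2 + \frac{5}{2} = \frac{1}{2}$)
$U \left(F{\left(-3 \right)} - 1\right) = - 36 \left(\frac{1}{2} - 1\right) = \left(-36\right) \left(- \frac{1}{2}\right) = 18$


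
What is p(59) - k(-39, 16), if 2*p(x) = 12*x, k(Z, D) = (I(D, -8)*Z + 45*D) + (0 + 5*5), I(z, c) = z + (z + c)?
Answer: 545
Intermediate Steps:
I(z, c) = c + 2*z (I(z, c) = z + (c + z) = c + 2*z)
k(Z, D) = 25 + 45*D + Z*(-8 + 2*D) (k(Z, D) = ((-8 + 2*D)*Z + 45*D) + (0 + 5*5) = (Z*(-8 + 2*D) + 45*D) + (0 + 25) = (45*D + Z*(-8 + 2*D)) + 25 = 25 + 45*D + Z*(-8 + 2*D))
p(x) = 6*x (p(x) = (12*x)/2 = 6*x)
p(59) - k(-39, 16) = 6*59 - (25 + 45*16 + 2*(-39)*(-4 + 16)) = 354 - (25 + 720 + 2*(-39)*12) = 354 - (25 + 720 - 936) = 354 - 1*(-191) = 354 + 191 = 545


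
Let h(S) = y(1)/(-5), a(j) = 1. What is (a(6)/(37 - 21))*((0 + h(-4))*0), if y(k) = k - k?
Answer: 0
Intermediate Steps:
y(k) = 0
h(S) = 0 (h(S) = 0/(-5) = 0*(-⅕) = 0)
(a(6)/(37 - 21))*((0 + h(-4))*0) = (1/(37 - 21))*((0 + 0)*0) = (1/16)*(0*0) = ((1/16)*1)*0 = (1/16)*0 = 0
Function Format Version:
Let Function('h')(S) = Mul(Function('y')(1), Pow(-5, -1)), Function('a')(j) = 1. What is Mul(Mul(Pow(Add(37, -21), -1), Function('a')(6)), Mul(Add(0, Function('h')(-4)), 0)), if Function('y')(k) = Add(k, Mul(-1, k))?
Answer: 0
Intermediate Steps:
Function('y')(k) = 0
Function('h')(S) = 0 (Function('h')(S) = Mul(0, Pow(-5, -1)) = Mul(0, Rational(-1, 5)) = 0)
Mul(Mul(Pow(Add(37, -21), -1), Function('a')(6)), Mul(Add(0, Function('h')(-4)), 0)) = Mul(Mul(Pow(Add(37, -21), -1), 1), Mul(Add(0, 0), 0)) = Mul(Mul(Pow(16, -1), 1), Mul(0, 0)) = Mul(Mul(Rational(1, 16), 1), 0) = Mul(Rational(1, 16), 0) = 0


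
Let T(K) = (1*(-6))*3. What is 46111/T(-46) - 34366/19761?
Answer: -303939353/118566 ≈ -2563.5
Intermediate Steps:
T(K) = -18 (T(K) = -6*3 = -18)
46111/T(-46) - 34366/19761 = 46111/(-18) - 34366/19761 = 46111*(-1/18) - 34366*1/19761 = -46111/18 - 34366/19761 = -303939353/118566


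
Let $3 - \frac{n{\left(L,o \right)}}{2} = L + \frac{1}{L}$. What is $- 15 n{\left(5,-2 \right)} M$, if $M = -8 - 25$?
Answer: $-2178$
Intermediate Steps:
$M = -33$ ($M = -8 - 25 = -33$)
$n{\left(L,o \right)} = 6 - 2 L - \frac{2}{L}$ ($n{\left(L,o \right)} = 6 - 2 \left(L + \frac{1}{L}\right) = 6 - \left(2 L + \frac{2}{L}\right) = 6 - 2 L - \frac{2}{L}$)
$- 15 n{\left(5,-2 \right)} M = - 15 \left(6 - 10 - \frac{2}{5}\right) \left(-33\right) = \left(-15\right) \left(- \frac{22}{5}\right) \left(-33\right) = 66 \left(-33\right) = -2178$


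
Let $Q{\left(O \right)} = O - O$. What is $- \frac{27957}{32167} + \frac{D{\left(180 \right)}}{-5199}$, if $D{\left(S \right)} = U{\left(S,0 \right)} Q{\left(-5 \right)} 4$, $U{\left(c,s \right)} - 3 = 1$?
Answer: $- \frac{27957}{32167} \approx -0.86912$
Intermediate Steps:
$U{\left(c,s \right)} = 4$ ($U{\left(c,s \right)} = 3 + 1 = 4$)
$Q{\left(O \right)} = 0$
$D{\left(S \right)} = 0$ ($D{\left(S \right)} = 4 \cdot 0 \cdot 4 = 0 \cdot 4 = 0$)
$- \frac{27957}{32167} + \frac{D{\left(180 \right)}}{-5199} = - \frac{27957}{32167} + \frac{0}{-5199} = \left(-27957\right) \frac{1}{32167} + 0 \left(- \frac{1}{5199}\right) = - \frac{27957}{32167} + 0 = - \frac{27957}{32167}$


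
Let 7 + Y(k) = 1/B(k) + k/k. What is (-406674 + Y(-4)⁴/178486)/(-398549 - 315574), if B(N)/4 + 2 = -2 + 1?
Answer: 1505135295936863/2643030420484608 ≈ 0.56947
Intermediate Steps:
B(N) = -12 (B(N) = -8 + 4*(-2 + 1) = -8 + 4*(-1) = -8 - 4 = -12)
Y(k) = -73/12 (Y(k) = -7 + (1/(-12) + k/k) = -7 + (1*(-1/12) + 1) = -7 + (-1/12 + 1) = -7 + 11/12 = -73/12)
(-406674 + Y(-4)⁴/178486)/(-398549 - 315574) = (-406674 + (-73/12)⁴/178486)/(-398549 - 315574) = (-406674 + (28398241/20736)*(1/178486))/(-714123) = (-406674 + 28398241/3701085696)*(-1/714123) = -1505135295936863/3701085696*(-1/714123) = 1505135295936863/2643030420484608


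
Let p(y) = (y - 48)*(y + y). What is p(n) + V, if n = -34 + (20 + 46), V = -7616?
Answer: -8640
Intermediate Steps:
n = 32 (n = -34 + 66 = 32)
p(y) = 2*y*(-48 + y) (p(y) = (-48 + y)*(2*y) = 2*y*(-48 + y))
p(n) + V = 2*32*(-48 + 32) - 7616 = 2*32*(-16) - 7616 = -1024 - 7616 = -8640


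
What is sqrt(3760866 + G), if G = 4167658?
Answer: 2*sqrt(1982131) ≈ 2815.8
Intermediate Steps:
sqrt(3760866 + G) = sqrt(3760866 + 4167658) = sqrt(7928524) = 2*sqrt(1982131)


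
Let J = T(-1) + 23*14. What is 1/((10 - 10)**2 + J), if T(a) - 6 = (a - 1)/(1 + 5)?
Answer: 3/983 ≈ 0.0030519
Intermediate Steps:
T(a) = 35/6 + a/6 (T(a) = 6 + (a - 1)/(1 + 5) = 6 + (-1 + a)/6 = 6 + (-1 + a)*(1/6) = 6 + (-1/6 + a/6) = 35/6 + a/6)
J = 983/3 (J = (35/6 + (1/6)*(-1)) + 23*14 = (35/6 - 1/6) + 322 = 17/3 + 322 = 983/3 ≈ 327.67)
1/((10 - 10)**2 + J) = 1/((10 - 10)**2 + 983/3) = 1/(0**2 + 983/3) = 1/(0 + 983/3) = 1/(983/3) = 3/983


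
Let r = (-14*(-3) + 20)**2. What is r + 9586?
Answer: 13430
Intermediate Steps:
r = 3844 (r = (42 + 20)**2 = 62**2 = 3844)
r + 9586 = 3844 + 9586 = 13430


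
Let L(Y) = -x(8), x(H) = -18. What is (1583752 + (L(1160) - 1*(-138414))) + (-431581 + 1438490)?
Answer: 2729093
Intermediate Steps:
L(Y) = 18 (L(Y) = -1*(-18) = 18)
(1583752 + (L(1160) - 1*(-138414))) + (-431581 + 1438490) = (1583752 + (18 - 1*(-138414))) + (-431581 + 1438490) = (1583752 + (18 + 138414)) + 1006909 = (1583752 + 138432) + 1006909 = 1722184 + 1006909 = 2729093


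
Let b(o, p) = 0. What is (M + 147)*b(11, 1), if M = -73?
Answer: 0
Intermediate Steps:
(M + 147)*b(11, 1) = (-73 + 147)*0 = 74*0 = 0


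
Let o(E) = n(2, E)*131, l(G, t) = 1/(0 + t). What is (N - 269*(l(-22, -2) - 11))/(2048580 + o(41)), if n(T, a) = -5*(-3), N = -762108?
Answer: -1518029/4101090 ≈ -0.37015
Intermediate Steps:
n(T, a) = 15
l(G, t) = 1/t
o(E) = 1965 (o(E) = 15*131 = 1965)
(N - 269*(l(-22, -2) - 11))/(2048580 + o(41)) = (-762108 - 269*(1/(-2) - 11))/(2048580 + 1965) = (-762108 - 269*(-½ - 11))/2050545 = (-762108 - 269*(-23/2))*(1/2050545) = (-762108 + 6187/2)*(1/2050545) = -1518029/2*1/2050545 = -1518029/4101090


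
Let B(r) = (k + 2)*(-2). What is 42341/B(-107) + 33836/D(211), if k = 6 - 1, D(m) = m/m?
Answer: 431363/14 ≈ 30812.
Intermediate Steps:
D(m) = 1
k = 5
B(r) = -14 (B(r) = (5 + 2)*(-2) = 7*(-2) = -14)
42341/B(-107) + 33836/D(211) = 42341/(-14) + 33836/1 = 42341*(-1/14) + 33836*1 = -42341/14 + 33836 = 431363/14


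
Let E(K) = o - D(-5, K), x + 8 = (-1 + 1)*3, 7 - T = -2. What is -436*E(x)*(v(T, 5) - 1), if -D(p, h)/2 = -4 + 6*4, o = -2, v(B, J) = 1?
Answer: 0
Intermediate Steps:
T = 9 (T = 7 - 1*(-2) = 7 + 2 = 9)
x = -8 (x = -8 + (-1 + 1)*3 = -8 + 0*3 = -8 + 0 = -8)
D(p, h) = -40 (D(p, h) = -2*(-4 + 6*4) = -2*(-4 + 24) = -2*20 = -40)
E(K) = 38 (E(K) = -2 - 1*(-40) = -2 + 40 = 38)
-436*E(x)*(v(T, 5) - 1) = -16568*(1 - 1) = -16568*0 = -436*0 = 0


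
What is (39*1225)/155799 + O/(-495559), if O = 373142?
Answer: -1640943773/3676552221 ≈ -0.44633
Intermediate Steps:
(39*1225)/155799 + O/(-495559) = (39*1225)/155799 + 373142/(-495559) = 47775*(1/155799) + 373142*(-1/495559) = 2275/7419 - 373142/495559 = -1640943773/3676552221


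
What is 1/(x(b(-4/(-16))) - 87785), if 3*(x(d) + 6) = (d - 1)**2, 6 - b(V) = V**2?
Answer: -768/67417247 ≈ -1.1392e-5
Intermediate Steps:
b(V) = 6 - V**2
x(d) = -6 + (-1 + d)**2/3 (x(d) = -6 + (d - 1)**2/3 = -6 + (-1 + d)**2/3)
1/(x(b(-4/(-16))) - 87785) = 1/((-6 + (-1 + (6 - (-4/(-16))**2))**2/3) - 87785) = 1/((-6 + (-1 + (6 - (-4*(-1/16))**2))**2/3) - 87785) = 1/((-6 + (-1 + (6 - (1/4)**2))**2/3) - 87785) = 1/((-6 + (-1 + (6 - 1*1/16))**2/3) - 87785) = 1/((-6 + (-1 + (6 - 1/16))**2/3) - 87785) = 1/((-6 + (-1 + 95/16)**2/3) - 87785) = 1/((-6 + (79/16)**2/3) - 87785) = 1/((-6 + (1/3)*(6241/256)) - 87785) = 1/((-6 + 6241/768) - 87785) = 1/(1633/768 - 87785) = 1/(-67417247/768) = -768/67417247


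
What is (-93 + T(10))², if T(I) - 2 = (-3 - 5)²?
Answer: 729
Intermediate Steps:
T(I) = 66 (T(I) = 2 + (-3 - 5)² = 2 + (-8)² = 2 + 64 = 66)
(-93 + T(10))² = (-93 + 66)² = (-27)² = 729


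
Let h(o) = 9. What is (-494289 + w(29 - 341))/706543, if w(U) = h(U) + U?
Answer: -494592/706543 ≈ -0.70002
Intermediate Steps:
w(U) = 9 + U
(-494289 + w(29 - 341))/706543 = (-494289 + (9 + (29 - 341)))/706543 = (-494289 + (9 - 312))*(1/706543) = (-494289 - 303)*(1/706543) = -494592*1/706543 = -494592/706543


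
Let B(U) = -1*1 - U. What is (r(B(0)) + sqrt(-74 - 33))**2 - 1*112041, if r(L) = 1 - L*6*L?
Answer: -112041 + (5 - I*sqrt(107))**2 ≈ -1.1212e+5 - 103.44*I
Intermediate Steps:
B(U) = -1 - U
r(L) = 1 - 6*L**2 (r(L) = 1 - 6*L*L = 1 - 6*L**2)
(r(B(0)) + sqrt(-74 - 33))**2 - 1*112041 = ((1 - 6*(-1 - 1*0)**2) + sqrt(-74 - 33))**2 - 1*112041 = ((1 - 6*(-1 + 0)**2) + sqrt(-107))**2 - 112041 = ((1 - 6*(-1)**2) + I*sqrt(107))**2 - 112041 = ((1 - 6*1) + I*sqrt(107))**2 - 112041 = ((1 - 6) + I*sqrt(107))**2 - 112041 = (-5 + I*sqrt(107))**2 - 112041 = -112041 + (-5 + I*sqrt(107))**2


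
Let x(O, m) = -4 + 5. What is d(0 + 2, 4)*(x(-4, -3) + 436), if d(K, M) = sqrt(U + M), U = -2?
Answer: 437*sqrt(2) ≈ 618.01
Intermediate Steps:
x(O, m) = 1
d(K, M) = sqrt(-2 + M)
d(0 + 2, 4)*(x(-4, -3) + 436) = sqrt(-2 + 4)*(1 + 436) = sqrt(2)*437 = 437*sqrt(2)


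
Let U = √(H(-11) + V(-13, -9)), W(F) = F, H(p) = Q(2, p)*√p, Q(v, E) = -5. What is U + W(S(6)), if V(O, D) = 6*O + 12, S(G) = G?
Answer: 6 + √(-66 - 5*I*√11) ≈ 7.0128 - 8.1869*I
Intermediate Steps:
V(O, D) = 12 + 6*O
H(p) = -5*√p
U = √(-66 - 5*I*√11) (U = √(-5*I*√11 + (12 + 6*(-13))) = √(-5*I*√11 + (12 - 78)) = √(-5*I*√11 - 66) = √(-66 - 5*I*√11) ≈ 1.0128 - 8.1869*I)
U + W(S(6)) = √(-66 - 5*I*√11) + 6 = 6 + √(-66 - 5*I*√11)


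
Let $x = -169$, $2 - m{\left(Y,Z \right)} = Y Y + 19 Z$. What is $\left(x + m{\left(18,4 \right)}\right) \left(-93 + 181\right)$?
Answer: $-49896$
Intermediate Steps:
$m{\left(Y,Z \right)} = 2 - Y^{2} - 19 Z$ ($m{\left(Y,Z \right)} = 2 - \left(Y Y + 19 Z\right) = 2 - \left(Y^{2} + 19 Z\right) = 2 - Y^{2} - 19 Z$)
$\left(x + m{\left(18,4 \right)}\right) \left(-93 + 181\right) = \left(-169 - 398\right) \left(-93 + 181\right) = \left(-169 - 398\right) 88 = \left(-567\right) 88 = -49896$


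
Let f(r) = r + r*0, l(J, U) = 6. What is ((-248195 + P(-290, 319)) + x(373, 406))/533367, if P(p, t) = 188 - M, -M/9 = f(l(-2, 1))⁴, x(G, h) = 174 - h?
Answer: -236575/533367 ≈ -0.44355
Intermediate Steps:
f(r) = r (f(r) = r + 0 = r)
M = -11664 (M = -9*6⁴ = -9*1296 = -11664)
P(p, t) = 11852 (P(p, t) = 188 - 1*(-11664) = 188 + 11664 = 11852)
((-248195 + P(-290, 319)) + x(373, 406))/533367 = ((-248195 + 11852) + (174 - 1*406))/533367 = (-236343 + (174 - 406))*(1/533367) = (-236343 - 232)*(1/533367) = -236575*1/533367 = -236575/533367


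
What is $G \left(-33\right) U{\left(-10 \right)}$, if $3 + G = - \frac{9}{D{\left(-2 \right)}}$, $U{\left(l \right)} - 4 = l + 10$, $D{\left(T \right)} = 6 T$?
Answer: $297$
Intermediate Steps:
$U{\left(l \right)} = 14 + l$ ($U{\left(l \right)} = 4 + \left(l + 10\right) = 4 + \left(10 + l\right) = 14 + l$)
$G = - \frac{9}{4}$ ($G = -3 - \frac{9}{6 \left(-2\right)} = -3 - \frac{9}{-12} = -3 - - \frac{3}{4} = -3 + \frac{3}{4} = - \frac{9}{4} \approx -2.25$)
$G \left(-33\right) U{\left(-10 \right)} = \left(- \frac{9}{4}\right) \left(-33\right) \left(14 - 10\right) = \frac{297}{4} \cdot 4 = 297$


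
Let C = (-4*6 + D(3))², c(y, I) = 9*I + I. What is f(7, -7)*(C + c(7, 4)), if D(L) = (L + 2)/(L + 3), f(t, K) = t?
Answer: 145327/36 ≈ 4036.9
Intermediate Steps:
c(y, I) = 10*I
D(L) = (2 + L)/(3 + L)
C = 19321/36 (C = (-4*6 + (2 + 3)/(3 + 3))² = (-24 + 5/6)² = (-24 + (⅙)*5)² = (-24 + ⅚)² = (-139/6)² = 19321/36 ≈ 536.69)
f(7, -7)*(C + c(7, 4)) = 7*(19321/36 + 10*4) = 7*(19321/36 + 40) = 7*(20761/36) = 145327/36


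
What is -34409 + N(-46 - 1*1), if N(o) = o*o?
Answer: -32200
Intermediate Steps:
N(o) = o**2
-34409 + N(-46 - 1*1) = -34409 + (-46 - 1*1)**2 = -34409 + (-46 - 1)**2 = -34409 + (-47)**2 = -34409 + 2209 = -32200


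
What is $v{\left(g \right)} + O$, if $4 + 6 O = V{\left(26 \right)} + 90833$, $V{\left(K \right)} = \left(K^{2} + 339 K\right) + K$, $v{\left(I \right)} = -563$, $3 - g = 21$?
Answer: $\frac{96967}{6} \approx 16161.0$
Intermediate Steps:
$g = -18$ ($g = 3 - 21 = -18$)
$V{\left(K \right)} = K^{2} + 340 K$
$O = \frac{100345}{6}$ ($O = - \frac{2}{3} + \frac{26 \left(340 + 26\right) + 90833}{6} = - \frac{2}{3} + \frac{26 \cdot 366 + 90833}{6} = - \frac{2}{3} + \frac{9516 + 90833}{6} = - \frac{2}{3} + \frac{1}{6} \cdot 100349 = - \frac{2}{3} + \frac{100349}{6} = \frac{100345}{6} \approx 16724.0$)
$v{\left(g \right)} + O = -563 + \frac{100345}{6} = \frac{96967}{6}$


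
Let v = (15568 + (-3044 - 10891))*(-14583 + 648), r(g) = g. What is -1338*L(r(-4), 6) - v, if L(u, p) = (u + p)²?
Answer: 22750503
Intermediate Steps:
L(u, p) = (p + u)²
v = -22755855 (v = (15568 - 13935)*(-13935) = 1633*(-13935) = -22755855)
-1338*L(r(-4), 6) - v = -1338*(6 - 4)² - 1*(-22755855) = -1338*2² + 22755855 = -1338*4 + 22755855 = -5352 + 22755855 = 22750503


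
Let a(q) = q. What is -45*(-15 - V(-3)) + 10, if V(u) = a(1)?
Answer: 730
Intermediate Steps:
V(u) = 1
-45*(-15 - V(-3)) + 10 = -45*(-15 - 1*1) + 10 = -45*(-15 - 1) + 10 = -45*(-16) + 10 = 720 + 10 = 730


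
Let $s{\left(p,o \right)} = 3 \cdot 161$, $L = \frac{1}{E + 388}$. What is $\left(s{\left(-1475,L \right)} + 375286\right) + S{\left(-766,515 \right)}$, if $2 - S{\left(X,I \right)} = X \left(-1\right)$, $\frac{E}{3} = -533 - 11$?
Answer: $375005$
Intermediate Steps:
$E = -1632$ ($E = 3 \left(-533 - 11\right) = 3 \left(-544\right) = -1632$)
$L = - \frac{1}{1244}$ ($L = \frac{1}{-1632 + 388} = \frac{1}{-1244} = - \frac{1}{1244} \approx -0.00080386$)
$s{\left(p,o \right)} = 483$
$S{\left(X,I \right)} = 2 + X$ ($S{\left(X,I \right)} = 2 - X \left(-1\right) = 2 - - X = 2 + X$)
$\left(s{\left(-1475,L \right)} + 375286\right) + S{\left(-766,515 \right)} = \left(483 + 375286\right) + \left(2 - 766\right) = 375769 - 764 = 375005$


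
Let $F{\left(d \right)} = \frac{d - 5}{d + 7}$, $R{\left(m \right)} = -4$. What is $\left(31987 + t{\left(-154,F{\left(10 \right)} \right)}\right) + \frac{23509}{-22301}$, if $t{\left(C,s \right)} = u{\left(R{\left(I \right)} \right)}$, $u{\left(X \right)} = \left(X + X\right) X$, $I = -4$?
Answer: $\frac{714032210}{22301} \approx 32018.0$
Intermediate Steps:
$F{\left(d \right)} = \frac{-5 + d}{7 + d}$
$u{\left(X \right)} = 2 X^{2}$ ($u{\left(X \right)} = 2 X X = 2 X^{2}$)
$t{\left(C,s \right)} = 32$ ($t{\left(C,s \right)} = 2 \left(-4\right)^{2} = 2 \cdot 16 = 32$)
$\left(31987 + t{\left(-154,F{\left(10 \right)} \right)}\right) + \frac{23509}{-22301} = \left(31987 + 32\right) + \frac{23509}{-22301} = 32019 + 23509 \left(- \frac{1}{22301}\right) = 32019 - \frac{23509}{22301} = \frac{714032210}{22301}$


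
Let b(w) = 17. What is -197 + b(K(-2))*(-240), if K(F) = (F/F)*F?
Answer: -4277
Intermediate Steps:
K(F) = F (K(F) = 1*F = F)
-197 + b(K(-2))*(-240) = -197 + 17*(-240) = -197 - 4080 = -4277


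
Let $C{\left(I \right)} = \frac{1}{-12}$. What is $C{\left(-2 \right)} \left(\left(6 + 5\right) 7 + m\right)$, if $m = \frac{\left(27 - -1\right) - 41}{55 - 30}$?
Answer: $- \frac{478}{75} \approx -6.3733$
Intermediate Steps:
$C{\left(I \right)} = - \frac{1}{12}$
$m = - \frac{13}{25}$ ($m = \frac{\left(27 + 1\right) - 41}{25} = \left(28 - 41\right) \frac{1}{25} = \left(-13\right) \frac{1}{25} = - \frac{13}{25} \approx -0.52$)
$C{\left(-2 \right)} \left(\left(6 + 5\right) 7 + m\right) = - \frac{\left(6 + 5\right) 7 - \frac{13}{25}}{12} = - \frac{11 \cdot 7 - \frac{13}{25}}{12} = - \frac{77 - \frac{13}{25}}{12} = \left(- \frac{1}{12}\right) \frac{1912}{25} = - \frac{478}{75}$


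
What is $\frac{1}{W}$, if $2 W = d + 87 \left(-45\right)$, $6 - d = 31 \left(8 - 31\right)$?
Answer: $- \frac{1}{1598} \approx -0.00062578$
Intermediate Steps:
$d = 719$ ($d = 6 - 31 \left(8 - 31\right) = 6 - 31 \left(-23\right) = 6 - -713 = 6 + 713 = 719$)
$W = -1598$ ($W = \frac{719 + 87 \left(-45\right)}{2} = \frac{719 - 3915}{2} = \frac{1}{2} \left(-3196\right) = -1598$)
$\frac{1}{W} = \frac{1}{-1598} = - \frac{1}{1598}$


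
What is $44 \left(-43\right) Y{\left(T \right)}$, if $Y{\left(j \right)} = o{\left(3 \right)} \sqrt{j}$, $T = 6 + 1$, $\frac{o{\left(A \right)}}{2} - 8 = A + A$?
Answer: $- 52976 \sqrt{7} \approx -1.4016 \cdot 10^{5}$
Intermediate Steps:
$o{\left(A \right)} = 16 + 4 A$ ($o{\left(A \right)} = 16 + 2 \left(A + A\right) = 16 + 2 \cdot 2 A = 16 + 4 A$)
$T = 7$
$Y{\left(j \right)} = 28 \sqrt{j}$ ($Y{\left(j \right)} = \left(16 + 4 \cdot 3\right) \sqrt{j} = \left(16 + 12\right) \sqrt{j} = 28 \sqrt{j}$)
$44 \left(-43\right) Y{\left(T \right)} = 44 \left(-43\right) 28 \sqrt{7} = - 1892 \cdot 28 \sqrt{7} = - 52976 \sqrt{7}$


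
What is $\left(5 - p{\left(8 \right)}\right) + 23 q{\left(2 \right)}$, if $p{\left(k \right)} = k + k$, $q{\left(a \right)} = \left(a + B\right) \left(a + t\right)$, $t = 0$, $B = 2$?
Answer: $173$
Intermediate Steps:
$q{\left(a \right)} = a \left(2 + a\right)$ ($q{\left(a \right)} = \left(a + 2\right) \left(a + 0\right) = \left(2 + a\right) a = a \left(2 + a\right)$)
$p{\left(k \right)} = 2 k$
$\left(5 - p{\left(8 \right)}\right) + 23 q{\left(2 \right)} = \left(5 - 2 \cdot 8\right) + 23 \cdot 2 \left(2 + 2\right) = \left(5 - 16\right) + 23 \cdot 2 \cdot 4 = \left(5 - 16\right) + 23 \cdot 8 = -11 + 184 = 173$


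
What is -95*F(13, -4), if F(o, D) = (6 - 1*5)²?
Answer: -95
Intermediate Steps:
F(o, D) = 1 (F(o, D) = (6 - 5)² = 1² = 1)
-95*F(13, -4) = -95*1 = -95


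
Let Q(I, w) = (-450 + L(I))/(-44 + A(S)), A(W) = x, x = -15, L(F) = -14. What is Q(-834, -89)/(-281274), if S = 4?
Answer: -232/8297583 ≈ -2.7960e-5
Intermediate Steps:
A(W) = -15
Q(I, w) = 464/59 (Q(I, w) = (-450 - 14)/(-44 - 15) = -464/(-59) = -464*(-1/59) = 464/59)
Q(-834, -89)/(-281274) = (464/59)/(-281274) = (464/59)*(-1/281274) = -232/8297583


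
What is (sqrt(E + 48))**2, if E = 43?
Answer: 91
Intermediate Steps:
(sqrt(E + 48))**2 = (sqrt(43 + 48))**2 = (sqrt(91))**2 = 91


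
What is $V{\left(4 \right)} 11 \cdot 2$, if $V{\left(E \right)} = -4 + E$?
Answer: $0$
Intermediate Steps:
$V{\left(4 \right)} 11 \cdot 2 = \left(-4 + 4\right) 11 \cdot 2 = 0 \cdot 11 \cdot 2 = 0 \cdot 2 = 0$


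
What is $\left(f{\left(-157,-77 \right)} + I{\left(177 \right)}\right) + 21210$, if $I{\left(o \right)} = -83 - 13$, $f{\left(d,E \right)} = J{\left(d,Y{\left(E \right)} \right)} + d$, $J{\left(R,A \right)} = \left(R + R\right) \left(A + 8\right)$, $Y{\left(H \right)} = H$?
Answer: $42623$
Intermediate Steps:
$J{\left(R,A \right)} = 2 R \left(8 + A\right)$
$f{\left(d,E \right)} = d + 2 d \left(8 + E\right)$ ($f{\left(d,E \right)} = 2 d \left(8 + E\right) + d = d + 2 d \left(8 + E\right)$)
$I{\left(o \right)} = -96$
$\left(f{\left(-157,-77 \right)} + I{\left(177 \right)}\right) + 21210 = \left(- 157 \left(17 + 2 \left(-77\right)\right) - 96\right) + 21210 = \left(- 157 \left(17 - 154\right) - 96\right) + 21210 = \left(\left(-157\right) \left(-137\right) - 96\right) + 21210 = \left(21509 - 96\right) + 21210 = 21413 + 21210 = 42623$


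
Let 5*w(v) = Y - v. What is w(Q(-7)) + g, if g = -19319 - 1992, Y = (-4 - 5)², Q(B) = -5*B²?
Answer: -106229/5 ≈ -21246.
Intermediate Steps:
Y = 81 (Y = (-9)² = 81)
g = -21311
w(v) = 81/5 - v/5 (w(v) = (81 - v)/5 = 81/5 - v/5)
w(Q(-7)) + g = (81/5 - (-1)*(-7)²) - 21311 = (81/5 - (-1)*49) - 21311 = (81/5 - ⅕*(-245)) - 21311 = (81/5 + 49) - 21311 = 326/5 - 21311 = -106229/5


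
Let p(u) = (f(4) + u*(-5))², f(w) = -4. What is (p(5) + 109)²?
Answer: 902500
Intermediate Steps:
p(u) = (-4 - 5*u)² (p(u) = (-4 + u*(-5))² = (-4 - 5*u)²)
(p(5) + 109)² = ((4 + 5*5)² + 109)² = ((4 + 25)² + 109)² = (29² + 109)² = (841 + 109)² = 950² = 902500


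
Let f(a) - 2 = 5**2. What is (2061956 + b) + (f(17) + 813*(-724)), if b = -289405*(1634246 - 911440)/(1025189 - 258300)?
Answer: 920728342389/766889 ≈ 1.2006e+6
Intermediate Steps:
f(a) = 27 (f(a) = 2 + 5**2 = 2 + 25 = 27)
b = -209183670430/766889 (b = -289405/(766889/722806) = -289405/(766889*(1/722806)) = -289405/766889/722806 = -289405*722806/766889 = -209183670430/766889 ≈ -2.7277e+5)
(2061956 + b) + (f(17) + 813*(-724)) = (2061956 - 209183670430/766889) + (27 + 813*(-724)) = 1372107704454/766889 + (27 - 588612) = 1372107704454/766889 - 588585 = 920728342389/766889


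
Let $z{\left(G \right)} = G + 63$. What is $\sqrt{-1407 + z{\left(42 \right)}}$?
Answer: $i \sqrt{1302} \approx 36.083 i$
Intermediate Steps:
$z{\left(G \right)} = 63 + G$
$\sqrt{-1407 + z{\left(42 \right)}} = \sqrt{-1407 + \left(63 + 42\right)} = \sqrt{-1407 + 105} = \sqrt{-1302} = i \sqrt{1302}$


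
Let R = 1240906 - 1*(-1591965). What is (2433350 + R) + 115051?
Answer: 5381272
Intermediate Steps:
R = 2832871 (R = 1240906 + 1591965 = 2832871)
(2433350 + R) + 115051 = (2433350 + 2832871) + 115051 = 5266221 + 115051 = 5381272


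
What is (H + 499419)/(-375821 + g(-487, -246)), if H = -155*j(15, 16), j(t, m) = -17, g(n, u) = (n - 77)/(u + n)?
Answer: -52572226/39353747 ≈ -1.3359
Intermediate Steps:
g(n, u) = (-77 + n)/(n + u)
H = 2635 (H = -155*(-17) = 2635)
(H + 499419)/(-375821 + g(-487, -246)) = (2635 + 499419)/(-375821 + (-77 - 487)/(-487 - 246)) = 502054/(-375821 - 564/(-733)) = 502054/(-375821 - 1/733*(-564)) = 502054/(-375821 + 564/733) = 502054/(-275476229/733) = 502054*(-733/275476229) = -52572226/39353747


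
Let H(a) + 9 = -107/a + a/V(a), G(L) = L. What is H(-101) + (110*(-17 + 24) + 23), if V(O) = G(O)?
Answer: 79392/101 ≈ 786.06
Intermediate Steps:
V(O) = O
H(a) = -8 - 107/a (H(a) = -9 + (-107/a + a/a) = -9 + (-107/a + 1) = -9 + (1 - 107/a) = -8 - 107/a)
H(-101) + (110*(-17 + 24) + 23) = (-8 - 107/(-101)) + (110*(-17 + 24) + 23) = (-8 - 107*(-1/101)) + (110*7 + 23) = (-8 + 107/101) + (770 + 23) = -701/101 + 793 = 79392/101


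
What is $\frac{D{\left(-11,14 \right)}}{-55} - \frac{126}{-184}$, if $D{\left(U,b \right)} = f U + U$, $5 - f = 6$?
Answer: $\frac{63}{92} \approx 0.68478$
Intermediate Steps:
$f = -1$ ($f = 5 - 6 = -1$)
$D{\left(U,b \right)} = 0$ ($D{\left(U,b \right)} = - U + U = 0$)
$\frac{D{\left(-11,14 \right)}}{-55} - \frac{126}{-184} = \frac{0}{-55} - \frac{126}{-184} = 0 \left(- \frac{1}{55}\right) - - \frac{63}{92} = 0 + \frac{63}{92} = \frac{63}{92}$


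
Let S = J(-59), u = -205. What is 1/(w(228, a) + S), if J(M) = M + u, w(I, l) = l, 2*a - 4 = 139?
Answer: -2/385 ≈ -0.0051948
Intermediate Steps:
a = 143/2 (a = 2 + (½)*139 = 2 + 139/2 = 143/2 ≈ 71.500)
J(M) = -205 + M (J(M) = M - 205 = -205 + M)
S = -264 (S = -205 - 59 = -264)
1/(w(228, a) + S) = 1/(143/2 - 264) = 1/(-385/2) = -2/385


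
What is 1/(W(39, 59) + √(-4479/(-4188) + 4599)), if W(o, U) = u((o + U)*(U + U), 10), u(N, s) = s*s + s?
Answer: 153560/10469903 - 2*√2241172253/10469903 ≈ 0.0056235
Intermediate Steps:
u(N, s) = s + s² (u(N, s) = s² + s = s + s²)
W(o, U) = 110 (W(o, U) = 10*(1 + 10) = 10*11 = 110)
1/(W(39, 59) + √(-4479/(-4188) + 4599)) = 1/(110 + √(-4479/(-4188) + 4599)) = 1/(110 + √(-4479*(-1/4188) + 4599)) = 1/(110 + √(1493/1396 + 4599)) = 1/(110 + √(6421697/1396)) = 1/(110 + √2241172253/698)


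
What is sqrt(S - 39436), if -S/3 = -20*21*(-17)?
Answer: 2*I*sqrt(15214) ≈ 246.69*I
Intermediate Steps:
S = -21420 (S = -3*(-20*21)*(-17) = -(-1260)*(-17) = -3*7140 = -21420)
sqrt(S - 39436) = sqrt(-21420 - 39436) = sqrt(-60856) = 2*I*sqrt(15214)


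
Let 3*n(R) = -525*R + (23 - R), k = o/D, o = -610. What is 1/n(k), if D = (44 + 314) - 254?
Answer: 78/80813 ≈ 0.00096519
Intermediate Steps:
D = 104 (D = 358 - 254 = 104)
k = -305/52 (k = -610/104 = -610*1/104 = -305/52 ≈ -5.8654)
n(R) = 23/3 - 526*R/3 (n(R) = (-525*R + (23 - R))/3 = (23 - 526*R)/3 = 23/3 - 526*R/3)
1/n(k) = 1/(23/3 - 526/3*(-305/52)) = 1/(23/3 + 80215/78) = 1/(80813/78) = 78/80813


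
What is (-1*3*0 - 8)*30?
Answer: -240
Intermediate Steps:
(-1*3*0 - 8)*30 = (-3*0 - 8)*30 = (0 - 8)*30 = -8*30 = -240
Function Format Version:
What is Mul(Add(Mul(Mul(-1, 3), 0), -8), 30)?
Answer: -240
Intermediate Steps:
Mul(Add(Mul(Mul(-1, 3), 0), -8), 30) = Mul(Add(Mul(-3, 0), -8), 30) = Mul(Add(0, -8), 30) = Mul(-8, 30) = -240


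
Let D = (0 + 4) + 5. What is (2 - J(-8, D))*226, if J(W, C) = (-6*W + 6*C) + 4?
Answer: -23504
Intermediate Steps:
D = 9 (D = 4 + 5 = 9)
J(W, C) = 4 - 6*W + 6*C
(2 - J(-8, D))*226 = (2 - (4 - 6*(-8) + 6*9))*226 = (2 - (4 + 48 + 54))*226 = (2 - 1*106)*226 = (2 - 106)*226 = -104*226 = -23504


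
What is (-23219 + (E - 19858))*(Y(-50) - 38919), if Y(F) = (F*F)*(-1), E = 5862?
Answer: 1541408085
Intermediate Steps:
Y(F) = -F² (Y(F) = F²*(-1) = -F²)
(-23219 + (E - 19858))*(Y(-50) - 38919) = (-23219 + (5862 - 19858))*(-1*(-50)² - 38919) = (-23219 - 13996)*(-1*2500 - 38919) = -37215*(-2500 - 38919) = -37215*(-41419) = 1541408085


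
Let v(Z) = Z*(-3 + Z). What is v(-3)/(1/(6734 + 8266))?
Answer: 270000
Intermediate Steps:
v(-3)/(1/(6734 + 8266)) = (-3*(-3 - 3))/(1/(6734 + 8266)) = (-3*(-6))/(1/15000) = 18/(1/15000) = 18*15000 = 270000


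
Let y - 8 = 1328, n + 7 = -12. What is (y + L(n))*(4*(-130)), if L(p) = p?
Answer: -684840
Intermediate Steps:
n = -19 (n = -7 - 12 = -19)
y = 1336 (y = 8 + 1328 = 1336)
(y + L(n))*(4*(-130)) = (1336 - 19)*(4*(-130)) = 1317*(-520) = -684840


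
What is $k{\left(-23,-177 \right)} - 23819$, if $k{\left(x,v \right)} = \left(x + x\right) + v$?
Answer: $-24042$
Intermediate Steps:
$k{\left(x,v \right)} = v + 2 x$ ($k{\left(x,v \right)} = 2 x + v = v + 2 x$)
$k{\left(-23,-177 \right)} - 23819 = \left(-177 + 2 \left(-23\right)\right) - 23819 = \left(-177 - 46\right) - 23819 = -223 - 23819 = -24042$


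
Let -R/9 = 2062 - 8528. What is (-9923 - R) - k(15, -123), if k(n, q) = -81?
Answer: -68036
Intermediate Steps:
R = 58194 (R = -9*(2062 - 8528) = -9*(-6466) = 58194)
(-9923 - R) - k(15, -123) = (-9923 - 1*58194) - 1*(-81) = (-9923 - 58194) + 81 = -68117 + 81 = -68036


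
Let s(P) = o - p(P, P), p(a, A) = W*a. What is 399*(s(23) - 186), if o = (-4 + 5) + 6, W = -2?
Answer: -53067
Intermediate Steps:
p(a, A) = -2*a
o = 7 (o = 1 + 6 = 7)
s(P) = 7 + 2*P (s(P) = 7 - (-2)*P = 7 + 2*P)
399*(s(23) - 186) = 399*((7 + 2*23) - 186) = 399*((7 + 46) - 186) = 399*(53 - 186) = 399*(-133) = -53067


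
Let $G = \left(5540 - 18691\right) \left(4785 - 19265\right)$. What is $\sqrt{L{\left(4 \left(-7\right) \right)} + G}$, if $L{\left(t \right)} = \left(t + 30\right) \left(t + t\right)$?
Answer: $16 \sqrt{743853} \approx 13800.0$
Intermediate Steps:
$G = 190426480$ ($G = \left(-13151\right) \left(-14480\right) = 190426480$)
$L{\left(t \right)} = 2 t \left(30 + t\right)$ ($L{\left(t \right)} = \left(30 + t\right) 2 t = 2 t \left(30 + t\right)$)
$\sqrt{L{\left(4 \left(-7\right) \right)} + G} = \sqrt{2 \cdot 4 \left(-7\right) \left(30 + 4 \left(-7\right)\right) + 190426480} = \sqrt{2 \left(-28\right) \left(30 - 28\right) + 190426480} = \sqrt{2 \left(-28\right) 2 + 190426480} = \sqrt{-112 + 190426480} = \sqrt{190426368} = 16 \sqrt{743853}$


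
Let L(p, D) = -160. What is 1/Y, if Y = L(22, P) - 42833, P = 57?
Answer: -1/42993 ≈ -2.3260e-5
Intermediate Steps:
Y = -42993 (Y = -160 - 42833 = -42993)
1/Y = 1/(-42993) = -1/42993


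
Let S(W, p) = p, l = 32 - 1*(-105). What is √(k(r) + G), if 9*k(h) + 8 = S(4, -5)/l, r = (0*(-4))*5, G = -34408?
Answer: I*√5812384605/411 ≈ 185.5*I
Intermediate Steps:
l = 137 (l = 32 + 105 = 137)
r = 0 (r = 0*5 = 0)
k(h) = -367/411 (k(h) = -8/9 + (-5/137)/9 = -8/9 + (-5*1/137)/9 = -8/9 + (⅑)*(-5/137) = -8/9 - 5/1233 = -367/411)
√(k(r) + G) = √(-367/411 - 34408) = √(-14142055/411) = I*√5812384605/411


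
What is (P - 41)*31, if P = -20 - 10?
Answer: -2201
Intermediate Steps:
P = -30
(P - 41)*31 = (-30 - 41)*31 = -71*31 = -2201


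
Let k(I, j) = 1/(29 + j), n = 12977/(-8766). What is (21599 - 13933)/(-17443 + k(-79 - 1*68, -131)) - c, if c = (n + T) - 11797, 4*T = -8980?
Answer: 219020226317951/15596353242 ≈ 14043.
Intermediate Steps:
T = -2245 (T = (¼)*(-8980) = -2245)
n = -12977/8766 (n = 12977*(-1/8766) = -12977/8766 ≈ -1.4804)
c = -123105149/8766 (c = (-12977/8766 - 2245) - 11797 = -19692647/8766 - 11797 = -123105149/8766 ≈ -14043.)
(21599 - 13933)/(-17443 + k(-79 - 1*68, -131)) - c = (21599 - 13933)/(-17443 + 1/(29 - 131)) - 1*(-123105149/8766) = 7666/(-17443 + 1/(-102)) + 123105149/8766 = 7666/(-17443 - 1/102) + 123105149/8766 = 7666/(-1779187/102) + 123105149/8766 = 7666*(-102/1779187) + 123105149/8766 = -781932/1779187 + 123105149/8766 = 219020226317951/15596353242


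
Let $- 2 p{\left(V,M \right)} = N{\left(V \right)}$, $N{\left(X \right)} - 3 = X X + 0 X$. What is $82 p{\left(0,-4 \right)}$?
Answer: $-123$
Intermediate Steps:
$N{\left(X \right)} = 3 + X^{2}$ ($N{\left(X \right)} = 3 + \left(X X + 0 X\right) = 3 + \left(X^{2} + 0\right) = 3 + X^{2}$)
$p{\left(V,M \right)} = - \frac{3}{2} - \frac{V^{2}}{2}$ ($p{\left(V,M \right)} = - \frac{3 + V^{2}}{2} = - \frac{3}{2} - \frac{V^{2}}{2}$)
$82 p{\left(0,-4 \right)} = 82 \left(- \frac{3}{2} - \frac{0^{2}}{2}\right) = 82 \left(- \frac{3}{2} - 0\right) = 82 \left(- \frac{3}{2} + 0\right) = 82 \left(- \frac{3}{2}\right) = -123$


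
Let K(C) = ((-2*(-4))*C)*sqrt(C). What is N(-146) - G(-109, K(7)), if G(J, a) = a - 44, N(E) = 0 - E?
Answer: 190 - 56*sqrt(7) ≈ 41.838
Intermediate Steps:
N(E) = -E
K(C) = 8*C**(3/2) (K(C) = (8*C)*sqrt(C) = 8*C**(3/2))
G(J, a) = -44 + a
N(-146) - G(-109, K(7)) = -1*(-146) - (-44 + 8*7**(3/2)) = 146 - (-44 + 8*(7*sqrt(7))) = 146 - (-44 + 56*sqrt(7)) = 146 + (44 - 56*sqrt(7)) = 190 - 56*sqrt(7)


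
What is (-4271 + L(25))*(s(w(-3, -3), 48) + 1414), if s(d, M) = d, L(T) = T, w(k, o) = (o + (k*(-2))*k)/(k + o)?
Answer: -6018705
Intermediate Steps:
w(k, o) = (o - 2*k²)/(k + o) (w(k, o) = (o + (-2*k)*k)/(k + o) = (o - 2*k²)/(k + o))
(-4271 + L(25))*(s(w(-3, -3), 48) + 1414) = (-4271 + 25)*((-3 - 2*(-3)²)/(-3 - 3) + 1414) = -4246*((-3 - 2*9)/(-6) + 1414) = -4246*(-(-3 - 18)/6 + 1414) = -4246*(-⅙*(-21) + 1414) = -4246*(7/2 + 1414) = -4246*2835/2 = -6018705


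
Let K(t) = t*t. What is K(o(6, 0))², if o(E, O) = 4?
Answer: 256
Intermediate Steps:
K(t) = t²
K(o(6, 0))² = (4²)² = 16² = 256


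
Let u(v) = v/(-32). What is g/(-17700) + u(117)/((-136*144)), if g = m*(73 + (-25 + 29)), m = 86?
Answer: -115218251/308121600 ≈ -0.37394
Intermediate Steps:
u(v) = -v/32 (u(v) = v*(-1/32) = -v/32)
g = 6622 (g = 86*(73 + (-25 + 29)) = 86*(73 + 4) = 86*77 = 6622)
g/(-17700) + u(117)/((-136*144)) = 6622/(-17700) + (-1/32*117)/((-136*144)) = 6622*(-1/17700) - 117/32/(-19584) = -3311/8850 - 117/32*(-1/19584) = -3311/8850 + 13/69632 = -115218251/308121600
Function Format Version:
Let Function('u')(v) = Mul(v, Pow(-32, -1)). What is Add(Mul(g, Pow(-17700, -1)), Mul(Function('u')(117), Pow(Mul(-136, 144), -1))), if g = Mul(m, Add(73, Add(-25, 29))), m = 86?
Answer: Rational(-115218251, 308121600) ≈ -0.37394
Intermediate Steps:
Function('u')(v) = Mul(Rational(-1, 32), v) (Function('u')(v) = Mul(v, Rational(-1, 32)) = Mul(Rational(-1, 32), v))
g = 6622 (g = Mul(86, Add(73, Add(-25, 29))) = Mul(86, Add(73, 4)) = Mul(86, 77) = 6622)
Add(Mul(g, Pow(-17700, -1)), Mul(Function('u')(117), Pow(Mul(-136, 144), -1))) = Add(Mul(6622, Pow(-17700, -1)), Mul(Mul(Rational(-1, 32), 117), Pow(Mul(-136, 144), -1))) = Add(Mul(6622, Rational(-1, 17700)), Mul(Rational(-117, 32), Pow(-19584, -1))) = Add(Rational(-3311, 8850), Mul(Rational(-117, 32), Rational(-1, 19584))) = Add(Rational(-3311, 8850), Rational(13, 69632)) = Rational(-115218251, 308121600)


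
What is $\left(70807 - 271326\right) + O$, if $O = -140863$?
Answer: $-341382$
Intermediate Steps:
$\left(70807 - 271326\right) + O = \left(70807 - 271326\right) - 140863 = -200519 - 140863 = -341382$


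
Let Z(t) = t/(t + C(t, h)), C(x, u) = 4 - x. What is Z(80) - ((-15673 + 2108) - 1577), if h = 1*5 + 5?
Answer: 15162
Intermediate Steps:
h = 10 (h = 5 + 5 = 10)
Z(t) = t/4 (Z(t) = t/(t + (4 - t)) = t/4)
Z(80) - ((-15673 + 2108) - 1577) = (¼)*80 - ((-15673 + 2108) - 1577) = 20 - (-13565 - 1577) = 20 - 1*(-15142) = 20 + 15142 = 15162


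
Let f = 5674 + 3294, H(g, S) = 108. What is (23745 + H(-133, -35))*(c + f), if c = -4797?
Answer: 99490863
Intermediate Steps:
f = 8968
(23745 + H(-133, -35))*(c + f) = (23745 + 108)*(-4797 + 8968) = 23853*4171 = 99490863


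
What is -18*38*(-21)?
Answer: 14364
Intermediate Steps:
-18*38*(-21) = -684*(-21) = 14364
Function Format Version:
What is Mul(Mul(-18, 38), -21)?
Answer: 14364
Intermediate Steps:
Mul(Mul(-18, 38), -21) = Mul(-684, -21) = 14364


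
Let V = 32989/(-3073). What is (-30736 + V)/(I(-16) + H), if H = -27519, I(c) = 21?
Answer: 94484717/84501354 ≈ 1.1181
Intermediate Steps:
V = -32989/3073 (V = 32989*(-1/3073) = -32989/3073 ≈ -10.735)
(-30736 + V)/(I(-16) + H) = (-30736 - 32989/3073)/(21 - 27519) = -94484717/3073/(-27498) = -94484717/3073*(-1/27498) = 94484717/84501354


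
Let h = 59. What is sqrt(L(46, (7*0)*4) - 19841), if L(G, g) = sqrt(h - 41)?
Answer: sqrt(-19841 + 3*sqrt(2)) ≈ 140.84*I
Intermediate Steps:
L(G, g) = 3*sqrt(2) (L(G, g) = sqrt(59 - 41) = sqrt(18) = 3*sqrt(2))
sqrt(L(46, (7*0)*4) - 19841) = sqrt(3*sqrt(2) - 19841) = sqrt(-19841 + 3*sqrt(2))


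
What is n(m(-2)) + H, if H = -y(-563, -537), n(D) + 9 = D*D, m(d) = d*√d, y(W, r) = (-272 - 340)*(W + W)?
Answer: -689129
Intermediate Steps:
y(W, r) = -1224*W
m(d) = d^(3/2)
n(D) = -9 + D² (n(D) = -9 + D*D = -9 + D²)
H = -689112 (H = -(-1224)*(-563) = -1*689112 = -689112)
n(m(-2)) + H = (-9 + ((-2)^(3/2))²) - 689112 = (-9 + (-2*I*√2)²) - 689112 = (-9 - 8) - 689112 = -17 - 689112 = -689129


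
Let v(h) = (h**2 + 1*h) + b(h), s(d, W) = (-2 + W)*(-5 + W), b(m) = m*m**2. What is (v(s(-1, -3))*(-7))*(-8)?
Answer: 3675840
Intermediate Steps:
b(m) = m**3
s(d, W) = (-5 + W)*(-2 + W)
v(h) = h + h**2 + h**3 (v(h) = (h**2 + 1*h) + h**3 = (h**2 + h) + h**3 = (h + h**2) + h**3 = h + h**2 + h**3)
(v(s(-1, -3))*(-7))*(-8) = (((10 + (-3)**2 - 7*(-3))*(1 + (10 + (-3)**2 - 7*(-3)) + (10 + (-3)**2 - 7*(-3))**2))*(-7))*(-8) = (((10 + 9 + 21)*(1 + (10 + 9 + 21) + (10 + 9 + 21)**2))*(-7))*(-8) = ((40*(1 + 40 + 40**2))*(-7))*(-8) = ((40*(1 + 40 + 1600))*(-7))*(-8) = ((40*1641)*(-7))*(-8) = (65640*(-7))*(-8) = -459480*(-8) = 3675840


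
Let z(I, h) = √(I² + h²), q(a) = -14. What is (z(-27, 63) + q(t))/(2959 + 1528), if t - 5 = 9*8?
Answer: -2/641 + 9*√58/4487 ≈ 0.012156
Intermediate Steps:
t = 77 (t = 5 + 9*8 = 5 + 72 = 77)
(z(-27, 63) + q(t))/(2959 + 1528) = (√((-27)² + 63²) - 14)/(2959 + 1528) = (√(729 + 3969) - 14)/4487 = (√4698 - 14)*(1/4487) = (9*√58 - 14)*(1/4487) = (-14 + 9*√58)*(1/4487) = -2/641 + 9*√58/4487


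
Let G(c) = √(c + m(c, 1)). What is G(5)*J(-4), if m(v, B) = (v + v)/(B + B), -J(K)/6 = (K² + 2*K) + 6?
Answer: -84*√10 ≈ -265.63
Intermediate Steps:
J(K) = -36 - 12*K - 6*K² (J(K) = -6*((K² + 2*K) + 6) = -6*(6 + K² + 2*K) = -36 - 12*K - 6*K²)
m(v, B) = v/B (m(v, B) = (2*v)/((2*B)) = (2*v)*(1/(2*B)) = v/B)
G(c) = √2*√c (G(c) = √(c + c/1) = √(c + c*1) = √(c + c) = √(2*c) = √2*√c)
G(5)*J(-4) = (√2*√5)*(-36 - 12*(-4) - 6*(-4)²) = √10*(-36 + 48 - 6*16) = √10*(-36 + 48 - 96) = √10*(-84) = -84*√10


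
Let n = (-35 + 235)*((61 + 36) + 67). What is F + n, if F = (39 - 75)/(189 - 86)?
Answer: 3378364/103 ≈ 32800.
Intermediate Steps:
n = 32800 (n = 200*(97 + 67) = 200*164 = 32800)
F = -36/103 ≈ -0.34951
F + n = -36/103 + 32800 = 3378364/103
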